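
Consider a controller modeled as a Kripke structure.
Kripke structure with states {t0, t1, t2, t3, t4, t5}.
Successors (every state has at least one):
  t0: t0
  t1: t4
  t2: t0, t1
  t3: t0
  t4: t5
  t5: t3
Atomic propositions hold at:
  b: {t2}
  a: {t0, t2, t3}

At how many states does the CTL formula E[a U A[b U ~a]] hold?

4

Sat(~a) = {t1, t4, t5}
A[b U ~a]: least fixpoint, start Z0 = Sat(~a) = {t1, t4, t5}, add states in Sat(b) with every successor in Z. Already a fixed point.
Sat(A[b U ~a]) = {t1, t4, t5}
E[a U A[b U ~a]]: least fixpoint, start Z0 = Sat(A[b U ~a]) = {t1, t4, t5}, add states in Sat(a) with some successor in Z. Z1 = {t1, t2, t4, t5}; fixed.
Sat(E[a U A[b U ~a]]) = {t1, t2, t4, t5}
|Sat(E[a U A[b U ~a]])| = |{t1, t2, t4, t5}| = 4.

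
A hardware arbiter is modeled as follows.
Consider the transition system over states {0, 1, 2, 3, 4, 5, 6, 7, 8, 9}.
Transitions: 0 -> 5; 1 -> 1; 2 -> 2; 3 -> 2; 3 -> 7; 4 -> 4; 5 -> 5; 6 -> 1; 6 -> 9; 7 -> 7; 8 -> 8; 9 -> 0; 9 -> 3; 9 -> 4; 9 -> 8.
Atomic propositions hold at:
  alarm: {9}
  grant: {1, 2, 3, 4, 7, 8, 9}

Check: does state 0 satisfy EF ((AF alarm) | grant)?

AF alarm: least fixpoint, start Z0 = {9}, add states with every successor in Z. Already a fixed point.
Sat(AF alarm) = {9}
Sat((AF alarm) | grant) = {1, 2, 3, 4, 7, 8, 9}
EF ((AF alarm) | grant): least fixpoint, start Z0 = {1, 2, 3, 4, 7, 8, 9}, add states with some successor in Z. Z1 = {1, 2, 3, 4, 6, 7, 8, 9}; fixed.
Sat(EF ((AF alarm) | grant)) = {1, 2, 3, 4, 6, 7, 8, 9}
0 ∉ Sat(EF ((AF alarm) | grant)) = {1, 2, 3, 4, 6, 7, 8, 9}, so the formula does not hold at 0.

No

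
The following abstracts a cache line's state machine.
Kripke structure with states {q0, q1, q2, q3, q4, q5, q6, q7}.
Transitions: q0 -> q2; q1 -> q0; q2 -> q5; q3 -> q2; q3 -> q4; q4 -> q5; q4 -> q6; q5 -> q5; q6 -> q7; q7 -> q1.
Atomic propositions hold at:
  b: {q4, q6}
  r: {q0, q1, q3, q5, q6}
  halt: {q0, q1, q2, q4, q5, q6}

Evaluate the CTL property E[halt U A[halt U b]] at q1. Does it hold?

A[halt U b]: least fixpoint, start Z0 = Sat(b) = {q4, q6}, add states in Sat(halt) with every successor in Z. Already a fixed point.
Sat(A[halt U b]) = {q4, q6}
E[halt U A[halt U b]]: least fixpoint, start Z0 = Sat(A[halt U b]) = {q4, q6}, add states in Sat(halt) with some successor in Z. Already a fixed point.
Sat(E[halt U A[halt U b]]) = {q4, q6}
q1 ∉ Sat(E[halt U A[halt U b]]) = {q4, q6}, so the formula does not hold at q1.

No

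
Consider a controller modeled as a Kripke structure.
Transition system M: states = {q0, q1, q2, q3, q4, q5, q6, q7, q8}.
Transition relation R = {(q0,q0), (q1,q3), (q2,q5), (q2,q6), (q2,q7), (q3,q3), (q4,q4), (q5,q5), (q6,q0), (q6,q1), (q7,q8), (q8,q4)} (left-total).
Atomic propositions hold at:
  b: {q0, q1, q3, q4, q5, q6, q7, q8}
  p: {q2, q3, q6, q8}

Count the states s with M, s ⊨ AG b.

AG b: greatest fixpoint, start Z0 = {q0, q1, q3, q4, q5, q6, q7, q8}, keep only states in Sat with every successor in Z. Already a fixed point.
Sat(AG b) = {q0, q1, q3, q4, q5, q6, q7, q8}
|Sat(AG b)| = |{q0, q1, q3, q4, q5, q6, q7, q8}| = 8.

8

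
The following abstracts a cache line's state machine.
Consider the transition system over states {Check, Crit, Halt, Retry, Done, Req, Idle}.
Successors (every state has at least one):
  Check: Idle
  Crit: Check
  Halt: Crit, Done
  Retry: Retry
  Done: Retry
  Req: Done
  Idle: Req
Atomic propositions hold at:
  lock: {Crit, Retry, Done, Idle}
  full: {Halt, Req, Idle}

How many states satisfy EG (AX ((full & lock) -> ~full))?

5

Sat(full & lock) = {Idle}
Sat(~full) = {Check, Crit, Retry, Done}
Sat((full & lock) -> ~full) = {Check, Crit, Halt, Retry, Done, Req}
Sat(AX ((full & lock) -> ~full)) = {s : every successor in {Check, Crit, Halt, Retry, Done, Req}} = {Crit, Halt, Retry, Done, Req, Idle}
EG (AX ((full & lock) -> ~full)): greatest fixpoint, start Z0 = {Crit, Halt, Retry, Done, Req, Idle}, keep only states in Sat with some successor in Z. Z1 = {Halt, Retry, Done, Req, Idle}; fixed.
Sat(EG (AX ((full & lock) -> ~full))) = {Halt, Retry, Done, Req, Idle}
|Sat(EG (AX ((full & lock) -> ~full)))| = |{Halt, Retry, Done, Req, Idle}| = 5.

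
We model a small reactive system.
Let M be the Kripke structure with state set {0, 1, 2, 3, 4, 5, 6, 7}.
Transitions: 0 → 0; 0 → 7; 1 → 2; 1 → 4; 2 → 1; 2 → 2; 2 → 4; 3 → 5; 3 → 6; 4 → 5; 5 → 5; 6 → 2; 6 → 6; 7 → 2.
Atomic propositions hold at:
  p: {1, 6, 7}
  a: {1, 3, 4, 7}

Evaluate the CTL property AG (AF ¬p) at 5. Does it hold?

Sat(¬p) = {0, 2, 3, 4, 5}
AF ¬p: least fixpoint, start Z0 = {0, 2, 3, 4, 5}, add states with every successor in Z. Z1 = {0, 1, 2, 3, 4, 5, 7}; fixed.
Sat(AF ¬p) = {0, 1, 2, 3, 4, 5, 7}
AG (AF ¬p): greatest fixpoint, start Z0 = {0, 1, 2, 3, 4, 5, 7}, keep only states in Sat with every successor in Z. Z1 = {0, 1, 2, 4, 5, 7}; fixed.
Sat(AG (AF ¬p)) = {0, 1, 2, 4, 5, 7}
5 ∈ Sat(AG (AF ¬p)) = {0, 1, 2, 4, 5, 7}, so the formula holds at 5.

Yes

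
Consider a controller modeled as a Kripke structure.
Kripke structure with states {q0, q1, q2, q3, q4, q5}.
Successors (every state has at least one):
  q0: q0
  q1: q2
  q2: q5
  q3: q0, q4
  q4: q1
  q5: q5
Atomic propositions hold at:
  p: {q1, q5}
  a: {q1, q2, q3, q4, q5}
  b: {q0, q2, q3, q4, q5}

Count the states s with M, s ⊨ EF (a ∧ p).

5

Sat(a ∧ p) = {q1, q5}
EF (a ∧ p): least fixpoint, start Z0 = {q1, q5}, add states with some successor in Z. Z1 = {q1, q2, q4, q5}; Z2 = {q1, q2, q3, q4, q5}; fixed.
Sat(EF (a ∧ p)) = {q1, q2, q3, q4, q5}
|Sat(EF (a ∧ p))| = |{q1, q2, q3, q4, q5}| = 5.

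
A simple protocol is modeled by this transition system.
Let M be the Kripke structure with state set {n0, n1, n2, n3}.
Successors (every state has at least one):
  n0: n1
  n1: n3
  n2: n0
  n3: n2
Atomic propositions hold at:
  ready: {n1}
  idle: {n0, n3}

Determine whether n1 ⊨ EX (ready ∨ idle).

Sat(ready ∨ idle) = {n0, n1, n3}
Sat(EX (ready ∨ idle)) = {s : some successor in {n0, n1, n3}} = {n0, n1, n2}
n1 ∈ Sat(EX (ready ∨ idle)) = {n0, n1, n2}, so the formula holds at n1.

Yes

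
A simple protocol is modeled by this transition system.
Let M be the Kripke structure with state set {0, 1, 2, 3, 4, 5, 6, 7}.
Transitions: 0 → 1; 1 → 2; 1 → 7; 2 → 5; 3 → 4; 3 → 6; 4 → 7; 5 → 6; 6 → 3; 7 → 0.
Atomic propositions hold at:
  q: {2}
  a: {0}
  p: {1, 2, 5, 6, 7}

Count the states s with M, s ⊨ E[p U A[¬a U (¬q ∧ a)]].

Sat(¬a) = {1, 2, 3, 4, 5, 6, 7}
Sat(¬q) = {0, 1, 3, 4, 5, 6, 7}
Sat(¬q ∧ a) = {0}
A[¬a U (¬q ∧ a)]: least fixpoint, start Z0 = Sat((¬q ∧ a)) = {0}, add states in Sat(¬a) with every successor in Z. Z1 = {0, 7}; Z2 = {0, 4, 7}; fixed.
Sat(A[¬a U (¬q ∧ a)]) = {0, 4, 7}
E[p U A[¬a U (¬q ∧ a)]]: least fixpoint, start Z0 = Sat(A[¬a U (¬q ∧ a)]) = {0, 4, 7}, add states in Sat(p) with some successor in Z. Z1 = {0, 1, 4, 7}; fixed.
Sat(E[p U A[¬a U (¬q ∧ a)]]) = {0, 1, 4, 7}
|Sat(E[p U A[¬a U (¬q ∧ a)]])| = |{0, 1, 4, 7}| = 4.

4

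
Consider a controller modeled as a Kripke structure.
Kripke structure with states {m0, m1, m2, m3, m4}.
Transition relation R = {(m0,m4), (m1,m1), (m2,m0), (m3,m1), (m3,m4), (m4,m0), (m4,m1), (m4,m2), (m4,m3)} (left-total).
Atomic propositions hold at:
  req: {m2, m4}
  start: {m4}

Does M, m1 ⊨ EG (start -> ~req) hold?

Sat(~req) = {m0, m1, m3}
Sat(start -> ~req) = {m0, m1, m2, m3}
EG (start -> ~req): greatest fixpoint, start Z0 = {m0, m1, m2, m3}, keep only states in Sat with some successor in Z. Z1 = {m1, m2, m3}; Z2 = {m1, m3}; fixed.
Sat(EG (start -> ~req)) = {m1, m3}
m1 ∈ Sat(EG (start -> ~req)) = {m1, m3}, so the formula holds at m1.

Yes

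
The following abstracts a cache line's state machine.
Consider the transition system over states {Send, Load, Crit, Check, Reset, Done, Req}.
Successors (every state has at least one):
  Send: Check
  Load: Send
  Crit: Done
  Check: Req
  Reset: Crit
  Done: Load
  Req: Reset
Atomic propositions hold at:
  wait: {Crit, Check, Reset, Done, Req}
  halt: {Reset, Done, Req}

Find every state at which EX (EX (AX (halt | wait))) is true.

{Send, Load, Check, Done, Req}

Sat(halt | wait) = {Crit, Check, Reset, Done, Req}
Sat(AX (halt | wait)) = {s : every successor in {Crit, Check, Reset, Done, Req}} = {Send, Crit, Check, Reset, Req}
Sat(EX (AX (halt | wait))) = {s : some successor in {Send, Crit, Check, Reset, Req}} = {Send, Load, Check, Reset, Req}
Sat(EX (EX (AX (halt | wait)))) = {s : some successor in {Send, Load, Check, Reset, Req}} = {Send, Load, Check, Done, Req}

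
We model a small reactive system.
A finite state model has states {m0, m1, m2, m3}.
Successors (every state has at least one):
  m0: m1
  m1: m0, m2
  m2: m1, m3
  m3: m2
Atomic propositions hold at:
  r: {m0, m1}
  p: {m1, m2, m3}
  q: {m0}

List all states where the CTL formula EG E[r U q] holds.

{m0, m1}

E[r U q]: least fixpoint, start Z0 = Sat(q) = {m0}, add states in Sat(r) with some successor in Z. Z1 = {m0, m1}; fixed.
Sat(E[r U q]) = {m0, m1}
EG E[r U q]: greatest fixpoint, start Z0 = {m0, m1}, keep only states in Sat with some successor in Z. Already a fixed point.
Sat(EG E[r U q]) = {m0, m1}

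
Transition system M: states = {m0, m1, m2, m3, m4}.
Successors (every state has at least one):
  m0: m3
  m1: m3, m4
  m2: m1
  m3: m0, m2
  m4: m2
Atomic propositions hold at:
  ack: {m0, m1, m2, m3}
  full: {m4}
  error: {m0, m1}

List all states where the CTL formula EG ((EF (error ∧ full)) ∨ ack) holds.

Sat(error ∧ full) = ∅
EF (error ∧ full): least fixpoint, start Z0 = ∅, add states with some successor in Z. Already a fixed point.
Sat(EF (error ∧ full)) = ∅
Sat((EF (error ∧ full)) ∨ ack) = {m0, m1, m2, m3}
EG ((EF (error ∧ full)) ∨ ack): greatest fixpoint, start Z0 = {m0, m1, m2, m3}, keep only states in Sat with some successor in Z. Already a fixed point.
Sat(EG ((EF (error ∧ full)) ∨ ack)) = {m0, m1, m2, m3}

{m0, m1, m2, m3}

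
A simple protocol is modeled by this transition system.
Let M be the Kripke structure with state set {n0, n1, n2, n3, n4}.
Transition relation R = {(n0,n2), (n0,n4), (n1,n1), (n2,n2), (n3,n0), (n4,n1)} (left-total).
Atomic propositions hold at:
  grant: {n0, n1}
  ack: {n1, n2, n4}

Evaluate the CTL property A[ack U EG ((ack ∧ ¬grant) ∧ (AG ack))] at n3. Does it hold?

Sat(¬grant) = {n2, n3, n4}
Sat(ack ∧ ¬grant) = {n2, n4}
AG ack: greatest fixpoint, start Z0 = {n1, n2, n4}, keep only states in Sat with every successor in Z. Already a fixed point.
Sat(AG ack) = {n1, n2, n4}
Sat((ack ∧ ¬grant) ∧ (AG ack)) = {n2, n4}
EG ((ack ∧ ¬grant) ∧ (AG ack)): greatest fixpoint, start Z0 = {n2, n4}, keep only states in Sat with some successor in Z. Z1 = {n2}; fixed.
Sat(EG ((ack ∧ ¬grant) ∧ (AG ack))) = {n2}
A[ack U EG ((ack ∧ ¬grant) ∧ (AG ack))]: least fixpoint, start Z0 = Sat(EG ((ack ∧ ¬grant) ∧ (AG ack))) = {n2}, add states in Sat(ack) with every successor in Z. Already a fixed point.
Sat(A[ack U EG ((ack ∧ ¬grant) ∧ (AG ack))]) = {n2}
n3 ∉ Sat(A[ack U EG ((ack ∧ ¬grant) ∧ (AG ack))]) = {n2}, so the formula does not hold at n3.

No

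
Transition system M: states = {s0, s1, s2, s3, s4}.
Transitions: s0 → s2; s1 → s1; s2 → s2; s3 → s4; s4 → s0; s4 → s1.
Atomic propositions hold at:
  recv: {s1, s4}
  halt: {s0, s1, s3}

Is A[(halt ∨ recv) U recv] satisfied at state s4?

Sat(halt ∨ recv) = {s0, s1, s3, s4}
A[(halt ∨ recv) U recv]: least fixpoint, start Z0 = Sat(recv) = {s1, s4}, add states in Sat(halt ∨ recv) with every successor in Z. Z1 = {s1, s3, s4}; fixed.
Sat(A[(halt ∨ recv) U recv]) = {s1, s3, s4}
s4 ∈ Sat(A[(halt ∨ recv) U recv]) = {s1, s3, s4}, so the formula holds at s4.

Yes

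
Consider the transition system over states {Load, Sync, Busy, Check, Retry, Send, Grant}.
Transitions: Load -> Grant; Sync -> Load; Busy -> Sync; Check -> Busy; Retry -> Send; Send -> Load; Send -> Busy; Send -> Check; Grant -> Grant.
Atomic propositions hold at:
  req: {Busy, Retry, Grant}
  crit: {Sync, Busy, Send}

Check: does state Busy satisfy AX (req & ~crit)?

No

Sat(~crit) = {Load, Check, Retry, Grant}
Sat(req & ~crit) = {Retry, Grant}
Sat(AX (req & ~crit)) = {s : every successor in {Retry, Grant}} = {Load, Grant}
Busy ∉ Sat(AX (req & ~crit)) = {Load, Grant}, so the formula does not hold at Busy.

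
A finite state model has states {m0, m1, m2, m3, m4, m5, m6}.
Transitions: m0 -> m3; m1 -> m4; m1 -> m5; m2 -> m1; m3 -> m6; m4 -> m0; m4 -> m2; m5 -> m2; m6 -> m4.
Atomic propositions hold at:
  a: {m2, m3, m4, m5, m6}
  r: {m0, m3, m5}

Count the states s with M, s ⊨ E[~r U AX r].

5

Sat(~r) = {m1, m2, m4, m6}
Sat(AX r) = {s : every successor in {m0, m3, m5}} = {m0}
E[~r U AX r]: least fixpoint, start Z0 = Sat(AX r) = {m0}, add states in Sat(~r) with some successor in Z. Z1 = {m0, m4}; Z2 = {m0, m1, m4, m6}; Z3 = {m0, m1, m2, m4, m6}; fixed.
Sat(E[~r U AX r]) = {m0, m1, m2, m4, m6}
|Sat(E[~r U AX r])| = |{m0, m1, m2, m4, m6}| = 5.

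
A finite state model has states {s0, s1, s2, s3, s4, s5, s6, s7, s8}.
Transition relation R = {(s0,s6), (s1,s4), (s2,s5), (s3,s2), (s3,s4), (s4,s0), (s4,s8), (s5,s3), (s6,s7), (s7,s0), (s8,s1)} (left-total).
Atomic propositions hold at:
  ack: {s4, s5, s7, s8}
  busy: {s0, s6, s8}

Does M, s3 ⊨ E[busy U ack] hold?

E[busy U ack]: least fixpoint, start Z0 = Sat(ack) = {s4, s5, s7, s8}, add states in Sat(busy) with some successor in Z. Z1 = {s4, s5, s6, s7, s8}; Z2 = {s0, s4, s5, s6, s7, s8}; fixed.
Sat(E[busy U ack]) = {s0, s4, s5, s6, s7, s8}
s3 ∉ Sat(E[busy U ack]) = {s0, s4, s5, s6, s7, s8}, so the formula does not hold at s3.

No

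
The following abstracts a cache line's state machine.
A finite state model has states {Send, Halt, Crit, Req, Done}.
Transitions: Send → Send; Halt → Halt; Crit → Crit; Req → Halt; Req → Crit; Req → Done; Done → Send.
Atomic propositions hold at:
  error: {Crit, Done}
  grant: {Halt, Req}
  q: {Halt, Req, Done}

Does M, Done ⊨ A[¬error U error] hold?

Yes

Sat(¬error) = {Send, Halt, Req}
A[¬error U error]: least fixpoint, start Z0 = Sat(error) = {Crit, Done}, add states in Sat(¬error) with every successor in Z. Already a fixed point.
Sat(A[¬error U error]) = {Crit, Done}
Done ∈ Sat(A[¬error U error]) = {Crit, Done}, so the formula holds at Done.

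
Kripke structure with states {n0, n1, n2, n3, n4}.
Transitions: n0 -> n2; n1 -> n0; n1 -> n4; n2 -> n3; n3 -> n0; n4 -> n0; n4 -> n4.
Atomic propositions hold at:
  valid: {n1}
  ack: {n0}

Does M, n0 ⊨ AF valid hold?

No

AF valid: least fixpoint, start Z0 = {n1}, add states with every successor in Z. Already a fixed point.
Sat(AF valid) = {n1}
n0 ∉ Sat(AF valid) = {n1}, so the formula does not hold at n0.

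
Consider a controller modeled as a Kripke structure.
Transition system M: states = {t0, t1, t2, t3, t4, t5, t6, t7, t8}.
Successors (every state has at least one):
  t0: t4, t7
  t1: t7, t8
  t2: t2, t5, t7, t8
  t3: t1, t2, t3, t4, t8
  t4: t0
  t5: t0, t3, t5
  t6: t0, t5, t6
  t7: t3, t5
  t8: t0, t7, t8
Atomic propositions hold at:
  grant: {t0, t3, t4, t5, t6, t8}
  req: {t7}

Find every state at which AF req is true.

AF req: least fixpoint, start Z0 = {t7}, add states with every successor in Z. Already a fixed point.
Sat(AF req) = {t7}

{t7}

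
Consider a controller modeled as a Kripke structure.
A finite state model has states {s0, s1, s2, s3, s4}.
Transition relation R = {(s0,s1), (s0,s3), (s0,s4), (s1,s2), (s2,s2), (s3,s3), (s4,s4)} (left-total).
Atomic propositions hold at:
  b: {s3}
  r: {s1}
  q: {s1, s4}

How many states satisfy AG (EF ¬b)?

3

Sat(¬b) = {s0, s1, s2, s4}
EF ¬b: least fixpoint, start Z0 = {s0, s1, s2, s4}, add states with some successor in Z. Already a fixed point.
Sat(EF ¬b) = {s0, s1, s2, s4}
AG (EF ¬b): greatest fixpoint, start Z0 = {s0, s1, s2, s4}, keep only states in Sat with every successor in Z. Z1 = {s1, s2, s4}; fixed.
Sat(AG (EF ¬b)) = {s1, s2, s4}
|Sat(AG (EF ¬b))| = |{s1, s2, s4}| = 3.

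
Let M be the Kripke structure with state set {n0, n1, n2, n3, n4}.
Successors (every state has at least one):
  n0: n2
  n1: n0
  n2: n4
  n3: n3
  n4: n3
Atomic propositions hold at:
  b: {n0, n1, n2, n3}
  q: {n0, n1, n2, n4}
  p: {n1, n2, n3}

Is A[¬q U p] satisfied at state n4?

Sat(¬q) = {n3}
A[¬q U p]: least fixpoint, start Z0 = Sat(p) = {n1, n2, n3}, add states in Sat(¬q) with every successor in Z. Already a fixed point.
Sat(A[¬q U p]) = {n1, n2, n3}
n4 ∉ Sat(A[¬q U p]) = {n1, n2, n3}, so the formula does not hold at n4.

No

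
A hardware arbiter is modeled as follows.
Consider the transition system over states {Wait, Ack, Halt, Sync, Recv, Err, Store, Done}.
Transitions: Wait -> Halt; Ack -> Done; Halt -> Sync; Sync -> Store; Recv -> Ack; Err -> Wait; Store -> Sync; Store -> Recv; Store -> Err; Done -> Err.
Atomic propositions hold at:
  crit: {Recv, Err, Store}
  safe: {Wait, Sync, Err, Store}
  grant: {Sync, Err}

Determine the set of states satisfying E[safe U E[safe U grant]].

E[safe U grant]: least fixpoint, start Z0 = Sat(grant) = {Sync, Err}, add states in Sat(safe) with some successor in Z. Z1 = {Sync, Err, Store}; fixed.
Sat(E[safe U grant]) = {Sync, Err, Store}
E[safe U E[safe U grant]]: least fixpoint, start Z0 = Sat(E[safe U grant]) = {Sync, Err, Store}, add states in Sat(safe) with some successor in Z. Already a fixed point.
Sat(E[safe U E[safe U grant]]) = {Sync, Err, Store}

{Sync, Err, Store}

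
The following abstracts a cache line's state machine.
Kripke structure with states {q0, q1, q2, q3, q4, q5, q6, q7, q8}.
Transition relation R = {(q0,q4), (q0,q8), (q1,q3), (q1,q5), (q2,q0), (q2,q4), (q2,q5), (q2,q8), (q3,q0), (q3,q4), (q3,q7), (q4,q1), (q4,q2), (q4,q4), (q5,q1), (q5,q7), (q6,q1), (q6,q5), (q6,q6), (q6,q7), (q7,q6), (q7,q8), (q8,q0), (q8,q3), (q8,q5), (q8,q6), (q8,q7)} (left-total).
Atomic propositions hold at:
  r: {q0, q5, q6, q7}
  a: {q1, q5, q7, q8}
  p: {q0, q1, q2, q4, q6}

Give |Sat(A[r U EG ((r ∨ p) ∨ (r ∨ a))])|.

8

Sat(r ∨ p) = {q0, q1, q2, q4, q5, q6, q7}
Sat(r ∨ a) = {q0, q1, q5, q6, q7, q8}
Sat((r ∨ p) ∨ (r ∨ a)) = {q0, q1, q2, q4, q5, q6, q7, q8}
EG ((r ∨ p) ∨ (r ∨ a)): greatest fixpoint, start Z0 = {q0, q1, q2, q4, q5, q6, q7, q8}, keep only states in Sat with some successor in Z. Already a fixed point.
Sat(EG ((r ∨ p) ∨ (r ∨ a))) = {q0, q1, q2, q4, q5, q6, q7, q8}
A[r U EG ((r ∨ p) ∨ (r ∨ a))]: least fixpoint, start Z0 = Sat(EG ((r ∨ p) ∨ (r ∨ a))) = {q0, q1, q2, q4, q5, q6, q7, q8}, add states in Sat(r) with every successor in Z. Already a fixed point.
Sat(A[r U EG ((r ∨ p) ∨ (r ∨ a))]) = {q0, q1, q2, q4, q5, q6, q7, q8}
|Sat(A[r U EG ((r ∨ p) ∨ (r ∨ a))])| = |{q0, q1, q2, q4, q5, q6, q7, q8}| = 8.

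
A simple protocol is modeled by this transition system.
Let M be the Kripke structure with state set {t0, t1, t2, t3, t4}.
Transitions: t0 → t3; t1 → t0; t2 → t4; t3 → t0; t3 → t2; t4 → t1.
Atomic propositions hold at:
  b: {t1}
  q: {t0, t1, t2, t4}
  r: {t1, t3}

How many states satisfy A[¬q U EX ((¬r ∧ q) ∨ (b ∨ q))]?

4

Sat(¬q) = {t3}
Sat(¬r) = {t0, t2, t4}
Sat(¬r ∧ q) = {t0, t2, t4}
Sat(b ∨ q) = {t0, t1, t2, t4}
Sat((¬r ∧ q) ∨ (b ∨ q)) = {t0, t1, t2, t4}
Sat(EX ((¬r ∧ q) ∨ (b ∨ q))) = {s : some successor in {t0, t1, t2, t4}} = {t1, t2, t3, t4}
A[¬q U EX ((¬r ∧ q) ∨ (b ∨ q))]: least fixpoint, start Z0 = Sat(EX ((¬r ∧ q) ∨ (b ∨ q))) = {t1, t2, t3, t4}, add states in Sat(¬q) with every successor in Z. Already a fixed point.
Sat(A[¬q U EX ((¬r ∧ q) ∨ (b ∨ q))]) = {t1, t2, t3, t4}
|Sat(A[¬q U EX ((¬r ∧ q) ∨ (b ∨ q))])| = |{t1, t2, t3, t4}| = 4.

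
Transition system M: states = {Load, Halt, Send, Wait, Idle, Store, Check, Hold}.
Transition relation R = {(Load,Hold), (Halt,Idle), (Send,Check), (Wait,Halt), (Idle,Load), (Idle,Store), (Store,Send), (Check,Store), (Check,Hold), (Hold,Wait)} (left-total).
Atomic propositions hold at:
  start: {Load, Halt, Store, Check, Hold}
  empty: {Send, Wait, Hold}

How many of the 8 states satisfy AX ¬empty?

Sat(¬empty) = {Load, Halt, Idle, Store, Check}
Sat(AX ¬empty) = {s : every successor in {Load, Halt, Idle, Store, Check}} = {Halt, Send, Wait, Idle}
|Sat(AX ¬empty)| = |{Halt, Send, Wait, Idle}| = 4.

4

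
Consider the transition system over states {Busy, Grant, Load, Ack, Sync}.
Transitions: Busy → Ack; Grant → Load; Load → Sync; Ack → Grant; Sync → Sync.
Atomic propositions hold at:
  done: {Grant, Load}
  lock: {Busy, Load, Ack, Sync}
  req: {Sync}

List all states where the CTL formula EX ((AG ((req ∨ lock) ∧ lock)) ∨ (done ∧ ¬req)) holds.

{Grant, Load, Ack, Sync}

Sat(req ∨ lock) = {Busy, Load, Ack, Sync}
Sat((req ∨ lock) ∧ lock) = {Busy, Load, Ack, Sync}
AG ((req ∨ lock) ∧ lock): greatest fixpoint, start Z0 = {Busy, Load, Ack, Sync}, keep only states in Sat with every successor in Z. Z1 = {Busy, Load, Sync}; Z2 = {Load, Sync}; fixed.
Sat(AG ((req ∨ lock) ∧ lock)) = {Load, Sync}
Sat(¬req) = {Busy, Grant, Load, Ack}
Sat(done ∧ ¬req) = {Grant, Load}
Sat((AG ((req ∨ lock) ∧ lock)) ∨ (done ∧ ¬req)) = {Grant, Load, Sync}
Sat(EX ((AG ((req ∨ lock) ∧ lock)) ∨ (done ∧ ¬req))) = {s : some successor in {Grant, Load, Sync}} = {Grant, Load, Ack, Sync}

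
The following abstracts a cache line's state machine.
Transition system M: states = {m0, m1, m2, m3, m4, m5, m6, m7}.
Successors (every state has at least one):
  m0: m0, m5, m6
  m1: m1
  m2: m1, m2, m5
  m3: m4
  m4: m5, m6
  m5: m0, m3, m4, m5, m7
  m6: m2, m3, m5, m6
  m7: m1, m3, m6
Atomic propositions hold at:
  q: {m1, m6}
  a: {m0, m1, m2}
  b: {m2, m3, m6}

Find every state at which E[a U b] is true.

E[a U b]: least fixpoint, start Z0 = Sat(b) = {m2, m3, m6}, add states in Sat(a) with some successor in Z. Z1 = {m0, m2, m3, m6}; fixed.
Sat(E[a U b]) = {m0, m2, m3, m6}

{m0, m2, m3, m6}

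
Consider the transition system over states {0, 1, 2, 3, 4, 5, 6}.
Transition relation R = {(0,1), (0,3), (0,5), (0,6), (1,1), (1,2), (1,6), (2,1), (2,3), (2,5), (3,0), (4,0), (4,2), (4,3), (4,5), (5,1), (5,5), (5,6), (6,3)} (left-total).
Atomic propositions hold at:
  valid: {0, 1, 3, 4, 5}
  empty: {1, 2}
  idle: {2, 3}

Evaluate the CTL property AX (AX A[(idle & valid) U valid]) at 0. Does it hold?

No

Sat(idle & valid) = {3}
A[(idle & valid) U valid]: least fixpoint, start Z0 = Sat(valid) = {0, 1, 3, 4, 5}, add states in Sat(idle & valid) with every successor in Z. Already a fixed point.
Sat(A[(idle & valid) U valid]) = {0, 1, 3, 4, 5}
Sat(AX A[(idle & valid) U valid]) = {s : every successor in {0, 1, 3, 4, 5}} = {2, 3, 6}
Sat(AX (AX A[(idle & valid) U valid])) = {s : every successor in {2, 3, 6}} = {6}
0 ∉ Sat(AX (AX A[(idle & valid) U valid])) = {6}, so the formula does not hold at 0.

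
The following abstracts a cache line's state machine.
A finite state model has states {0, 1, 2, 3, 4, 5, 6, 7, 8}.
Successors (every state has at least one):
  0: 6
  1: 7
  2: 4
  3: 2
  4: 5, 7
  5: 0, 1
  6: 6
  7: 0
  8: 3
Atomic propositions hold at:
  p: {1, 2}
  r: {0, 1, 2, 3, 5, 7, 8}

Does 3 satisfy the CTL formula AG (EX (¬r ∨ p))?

Sat(¬r) = {4, 6}
Sat(¬r ∨ p) = {1, 2, 4, 6}
Sat(EX (¬r ∨ p)) = {s : some successor in {1, 2, 4, 6}} = {0, 2, 3, 5, 6}
AG (EX (¬r ∨ p)): greatest fixpoint, start Z0 = {0, 2, 3, 5, 6}, keep only states in Sat with every successor in Z. Z1 = {0, 3, 6}; Z2 = {0, 6}; fixed.
Sat(AG (EX (¬r ∨ p))) = {0, 6}
3 ∉ Sat(AG (EX (¬r ∨ p))) = {0, 6}, so the formula does not hold at 3.

No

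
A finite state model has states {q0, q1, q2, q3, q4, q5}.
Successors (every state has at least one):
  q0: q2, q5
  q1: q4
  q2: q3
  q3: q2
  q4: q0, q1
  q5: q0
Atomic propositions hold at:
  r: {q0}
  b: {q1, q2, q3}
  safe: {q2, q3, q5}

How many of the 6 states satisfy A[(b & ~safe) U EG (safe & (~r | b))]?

Sat(~safe) = {q0, q1, q4}
Sat(b & ~safe) = {q1}
Sat(~r) = {q1, q2, q3, q4, q5}
Sat(~r | b) = {q1, q2, q3, q4, q5}
Sat(safe & (~r | b)) = {q2, q3, q5}
EG (safe & (~r | b)): greatest fixpoint, start Z0 = {q2, q3, q5}, keep only states in Sat with some successor in Z. Z1 = {q2, q3}; fixed.
Sat(EG (safe & (~r | b))) = {q2, q3}
A[(b & ~safe) U EG (safe & (~r | b))]: least fixpoint, start Z0 = Sat(EG (safe & (~r | b))) = {q2, q3}, add states in Sat(b & ~safe) with every successor in Z. Already a fixed point.
Sat(A[(b & ~safe) U EG (safe & (~r | b))]) = {q2, q3}
|Sat(A[(b & ~safe) U EG (safe & (~r | b))])| = |{q2, q3}| = 2.

2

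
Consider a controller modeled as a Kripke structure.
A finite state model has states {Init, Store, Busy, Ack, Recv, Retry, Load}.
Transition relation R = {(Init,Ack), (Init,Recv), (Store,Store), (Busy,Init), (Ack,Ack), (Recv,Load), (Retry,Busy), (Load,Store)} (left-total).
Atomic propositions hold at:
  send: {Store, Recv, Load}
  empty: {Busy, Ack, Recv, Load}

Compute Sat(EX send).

Sat(EX send) = {s : some successor in {Store, Recv, Load}} = {Init, Store, Recv, Load}

{Init, Store, Recv, Load}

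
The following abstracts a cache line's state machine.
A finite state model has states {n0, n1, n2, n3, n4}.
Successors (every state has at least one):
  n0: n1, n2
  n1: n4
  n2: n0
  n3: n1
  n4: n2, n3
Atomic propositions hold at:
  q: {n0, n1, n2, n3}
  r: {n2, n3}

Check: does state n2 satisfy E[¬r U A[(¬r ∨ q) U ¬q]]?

Sat(¬r) = {n0, n1, n4}
Sat(¬r ∨ q) = {n0, n1, n2, n3, n4}
Sat(¬q) = {n4}
A[(¬r ∨ q) U ¬q]: least fixpoint, start Z0 = Sat(¬q) = {n4}, add states in Sat(¬r ∨ q) with every successor in Z. Z1 = {n1, n4}; Z2 = {n1, n3, n4}; fixed.
Sat(A[(¬r ∨ q) U ¬q]) = {n1, n3, n4}
E[¬r U A[(¬r ∨ q) U ¬q]]: least fixpoint, start Z0 = Sat(A[(¬r ∨ q) U ¬q]) = {n1, n3, n4}, add states in Sat(¬r) with some successor in Z. Z1 = {n0, n1, n3, n4}; fixed.
Sat(E[¬r U A[(¬r ∨ q) U ¬q]]) = {n0, n1, n3, n4}
n2 ∉ Sat(E[¬r U A[(¬r ∨ q) U ¬q]]) = {n0, n1, n3, n4}, so the formula does not hold at n2.

No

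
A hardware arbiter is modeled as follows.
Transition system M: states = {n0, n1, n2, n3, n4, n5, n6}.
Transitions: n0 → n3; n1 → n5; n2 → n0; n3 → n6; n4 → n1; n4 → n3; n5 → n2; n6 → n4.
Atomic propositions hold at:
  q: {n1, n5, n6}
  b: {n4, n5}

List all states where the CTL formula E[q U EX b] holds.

{n1, n6}

Sat(EX b) = {s : some successor in {n4, n5}} = {n1, n6}
E[q U EX b]: least fixpoint, start Z0 = Sat(EX b) = {n1, n6}, add states in Sat(q) with some successor in Z. Already a fixed point.
Sat(E[q U EX b]) = {n1, n6}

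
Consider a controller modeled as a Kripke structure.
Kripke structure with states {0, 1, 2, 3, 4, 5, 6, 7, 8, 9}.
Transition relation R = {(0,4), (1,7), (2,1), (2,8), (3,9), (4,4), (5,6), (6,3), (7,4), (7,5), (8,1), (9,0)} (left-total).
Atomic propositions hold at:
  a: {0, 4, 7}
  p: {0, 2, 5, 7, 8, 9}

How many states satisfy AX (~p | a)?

Sat(~p) = {1, 3, 4, 6}
Sat(~p | a) = {0, 1, 3, 4, 6, 7}
Sat(AX (~p | a)) = {s : every successor in {0, 1, 3, 4, 6, 7}} = {0, 1, 4, 5, 6, 8, 9}
|Sat(AX (~p | a))| = |{0, 1, 4, 5, 6, 8, 9}| = 7.

7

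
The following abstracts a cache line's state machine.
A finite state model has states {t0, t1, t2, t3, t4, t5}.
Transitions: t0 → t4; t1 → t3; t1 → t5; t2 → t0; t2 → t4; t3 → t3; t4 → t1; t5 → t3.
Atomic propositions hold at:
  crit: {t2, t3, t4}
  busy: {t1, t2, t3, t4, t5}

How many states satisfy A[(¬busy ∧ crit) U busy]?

Sat(¬busy) = {t0}
Sat(¬busy ∧ crit) = ∅
A[(¬busy ∧ crit) U busy]: least fixpoint, start Z0 = Sat(busy) = {t1, t2, t3, t4, t5}, add states in Sat(¬busy ∧ crit) with every successor in Z. Already a fixed point.
Sat(A[(¬busy ∧ crit) U busy]) = {t1, t2, t3, t4, t5}
|Sat(A[(¬busy ∧ crit) U busy])| = |{t1, t2, t3, t4, t5}| = 5.

5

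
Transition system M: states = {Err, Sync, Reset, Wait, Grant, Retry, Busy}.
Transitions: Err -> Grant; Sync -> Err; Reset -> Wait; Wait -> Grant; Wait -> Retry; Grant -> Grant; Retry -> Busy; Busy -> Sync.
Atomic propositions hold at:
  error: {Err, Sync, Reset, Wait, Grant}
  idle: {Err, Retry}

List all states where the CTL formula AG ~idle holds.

{Grant}

Sat(~idle) = {Sync, Reset, Wait, Grant, Busy}
AG ~idle: greatest fixpoint, start Z0 = {Sync, Reset, Wait, Grant, Busy}, keep only states in Sat with every successor in Z. Z1 = {Reset, Grant, Busy}; Z2 = {Grant}; fixed.
Sat(AG ~idle) = {Grant}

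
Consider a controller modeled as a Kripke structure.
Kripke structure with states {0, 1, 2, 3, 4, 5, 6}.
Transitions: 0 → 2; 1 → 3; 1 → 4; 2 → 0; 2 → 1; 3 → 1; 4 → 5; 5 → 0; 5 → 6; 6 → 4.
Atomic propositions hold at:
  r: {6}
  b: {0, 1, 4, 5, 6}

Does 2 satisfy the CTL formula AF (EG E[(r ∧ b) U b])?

No

Sat(r ∧ b) = {6}
E[(r ∧ b) U b]: least fixpoint, start Z0 = Sat(b) = {0, 1, 4, 5, 6}, add states in Sat(r ∧ b) with some successor in Z. Already a fixed point.
Sat(E[(r ∧ b) U b]) = {0, 1, 4, 5, 6}
EG E[(r ∧ b) U b]: greatest fixpoint, start Z0 = {0, 1, 4, 5, 6}, keep only states in Sat with some successor in Z. Z1 = {1, 4, 5, 6}; fixed.
Sat(EG E[(r ∧ b) U b]) = {1, 4, 5, 6}
AF (EG E[(r ∧ b) U b]): least fixpoint, start Z0 = {1, 4, 5, 6}, add states with every successor in Z. Z1 = {1, 3, 4, 5, 6}; fixed.
Sat(AF (EG E[(r ∧ b) U b])) = {1, 3, 4, 5, 6}
2 ∉ Sat(AF (EG E[(r ∧ b) U b])) = {1, 3, 4, 5, 6}, so the formula does not hold at 2.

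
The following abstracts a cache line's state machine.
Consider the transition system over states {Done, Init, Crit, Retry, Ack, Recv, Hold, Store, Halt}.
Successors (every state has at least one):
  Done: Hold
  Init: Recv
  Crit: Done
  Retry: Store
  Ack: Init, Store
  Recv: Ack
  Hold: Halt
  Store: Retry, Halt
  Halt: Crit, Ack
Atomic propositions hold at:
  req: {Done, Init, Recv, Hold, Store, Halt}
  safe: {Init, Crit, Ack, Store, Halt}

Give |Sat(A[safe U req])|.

8

A[safe U req]: least fixpoint, start Z0 = Sat(req) = {Done, Init, Recv, Hold, Store, Halt}, add states in Sat(safe) with every successor in Z. Z1 = {Done, Init, Crit, Ack, Recv, Hold, Store, Halt}; fixed.
Sat(A[safe U req]) = {Done, Init, Crit, Ack, Recv, Hold, Store, Halt}
|Sat(A[safe U req])| = |{Done, Init, Crit, Ack, Recv, Hold, Store, Halt}| = 8.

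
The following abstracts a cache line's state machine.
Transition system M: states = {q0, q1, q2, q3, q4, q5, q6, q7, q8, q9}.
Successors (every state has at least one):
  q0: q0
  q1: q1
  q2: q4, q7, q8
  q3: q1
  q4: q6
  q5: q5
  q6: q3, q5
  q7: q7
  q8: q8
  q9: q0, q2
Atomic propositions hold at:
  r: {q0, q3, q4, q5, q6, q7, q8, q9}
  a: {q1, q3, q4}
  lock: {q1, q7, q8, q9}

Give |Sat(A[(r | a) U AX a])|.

Sat(r | a) = {q0, q1, q3, q4, q5, q6, q7, q8, q9}
Sat(AX a) = {s : every successor in {q1, q3, q4}} = {q1, q3}
A[(r | a) U AX a]: least fixpoint, start Z0 = Sat(AX a) = {q1, q3}, add states in Sat(r | a) with every successor in Z. Already a fixed point.
Sat(A[(r | a) U AX a]) = {q1, q3}
|Sat(A[(r | a) U AX a])| = |{q1, q3}| = 2.

2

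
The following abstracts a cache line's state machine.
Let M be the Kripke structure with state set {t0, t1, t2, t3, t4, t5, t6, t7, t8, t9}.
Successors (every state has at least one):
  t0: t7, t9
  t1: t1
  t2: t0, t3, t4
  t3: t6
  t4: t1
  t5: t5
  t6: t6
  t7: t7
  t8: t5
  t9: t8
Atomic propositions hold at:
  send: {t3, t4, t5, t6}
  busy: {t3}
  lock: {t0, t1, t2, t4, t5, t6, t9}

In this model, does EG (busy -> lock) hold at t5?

Sat(busy -> lock) = {t0, t1, t2, t4, t5, t6, t7, t8, t9}
EG (busy -> lock): greatest fixpoint, start Z0 = {t0, t1, t2, t4, t5, t6, t7, t8, t9}, keep only states in Sat with some successor in Z. Already a fixed point.
Sat(EG (busy -> lock)) = {t0, t1, t2, t4, t5, t6, t7, t8, t9}
t5 ∈ Sat(EG (busy -> lock)) = {t0, t1, t2, t4, t5, t6, t7, t8, t9}, so the formula holds at t5.

Yes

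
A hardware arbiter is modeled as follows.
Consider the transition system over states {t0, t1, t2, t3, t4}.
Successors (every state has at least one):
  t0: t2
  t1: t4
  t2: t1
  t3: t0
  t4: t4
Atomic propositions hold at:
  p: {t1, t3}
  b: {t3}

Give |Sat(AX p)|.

Sat(AX p) = {s : every successor in {t1, t3}} = {t2}
|Sat(AX p)| = |{t2}| = 1.

1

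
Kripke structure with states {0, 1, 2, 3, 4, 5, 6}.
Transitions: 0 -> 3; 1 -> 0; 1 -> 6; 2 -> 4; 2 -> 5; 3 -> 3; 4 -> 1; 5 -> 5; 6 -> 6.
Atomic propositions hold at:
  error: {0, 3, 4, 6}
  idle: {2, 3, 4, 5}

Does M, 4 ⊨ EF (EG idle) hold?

Yes

EG idle: greatest fixpoint, start Z0 = {2, 3, 4, 5}, keep only states in Sat with some successor in Z. Z1 = {2, 3, 5}; fixed.
Sat(EG idle) = {2, 3, 5}
EF (EG idle): least fixpoint, start Z0 = {2, 3, 5}, add states with some successor in Z. Z1 = {0, 2, 3, 5}; Z2 = {0, 1, 2, 3, 5}; Z3 = {0, 1, 2, 3, 4, 5}; fixed.
Sat(EF (EG idle)) = {0, 1, 2, 3, 4, 5}
4 ∈ Sat(EF (EG idle)) = {0, 1, 2, 3, 4, 5}, so the formula holds at 4.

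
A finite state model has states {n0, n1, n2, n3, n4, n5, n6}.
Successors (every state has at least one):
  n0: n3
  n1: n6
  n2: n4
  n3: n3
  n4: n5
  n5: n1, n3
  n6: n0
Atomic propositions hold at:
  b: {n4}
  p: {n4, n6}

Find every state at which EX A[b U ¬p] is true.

Sat(¬p) = {n0, n1, n2, n3, n5}
A[b U ¬p]: least fixpoint, start Z0 = Sat(¬p) = {n0, n1, n2, n3, n5}, add states in Sat(b) with every successor in Z. Z1 = {n0, n1, n2, n3, n4, n5}; fixed.
Sat(A[b U ¬p]) = {n0, n1, n2, n3, n4, n5}
Sat(EX A[b U ¬p]) = {s : some successor in {n0, n1, n2, n3, n4, n5}} = {n0, n2, n3, n4, n5, n6}

{n0, n2, n3, n4, n5, n6}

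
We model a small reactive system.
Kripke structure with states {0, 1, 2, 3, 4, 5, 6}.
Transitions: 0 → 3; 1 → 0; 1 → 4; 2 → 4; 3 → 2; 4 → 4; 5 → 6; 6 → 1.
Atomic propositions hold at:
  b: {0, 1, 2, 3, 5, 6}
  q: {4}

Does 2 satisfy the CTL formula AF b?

AF b: least fixpoint, start Z0 = {0, 1, 2, 3, 5, 6}, add states with every successor in Z. Already a fixed point.
Sat(AF b) = {0, 1, 2, 3, 5, 6}
2 ∈ Sat(AF b) = {0, 1, 2, 3, 5, 6}, so the formula holds at 2.

Yes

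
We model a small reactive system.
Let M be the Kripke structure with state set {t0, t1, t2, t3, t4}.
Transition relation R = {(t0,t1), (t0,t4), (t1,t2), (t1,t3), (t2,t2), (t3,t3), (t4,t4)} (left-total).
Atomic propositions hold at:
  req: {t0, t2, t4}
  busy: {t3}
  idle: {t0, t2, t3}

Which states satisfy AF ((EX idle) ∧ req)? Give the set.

Sat(EX idle) = {s : some successor in {t0, t2, t3}} = {t1, t2, t3}
Sat((EX idle) ∧ req) = {t2}
AF ((EX idle) ∧ req): least fixpoint, start Z0 = {t2}, add states with every successor in Z. Already a fixed point.
Sat(AF ((EX idle) ∧ req)) = {t2}

{t2}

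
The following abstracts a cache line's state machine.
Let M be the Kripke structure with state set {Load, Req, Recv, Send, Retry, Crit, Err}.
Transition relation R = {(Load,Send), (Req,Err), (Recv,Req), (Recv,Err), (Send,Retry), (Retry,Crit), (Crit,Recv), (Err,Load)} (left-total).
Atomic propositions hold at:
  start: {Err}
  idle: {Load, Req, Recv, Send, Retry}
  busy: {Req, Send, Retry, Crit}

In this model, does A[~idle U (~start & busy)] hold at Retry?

Sat(~idle) = {Crit, Err}
Sat(~start) = {Load, Req, Recv, Send, Retry, Crit}
Sat(~start & busy) = {Req, Send, Retry, Crit}
A[~idle U (~start & busy)]: least fixpoint, start Z0 = Sat((~start & busy)) = {Req, Send, Retry, Crit}, add states in Sat(~idle) with every successor in Z. Already a fixed point.
Sat(A[~idle U (~start & busy)]) = {Req, Send, Retry, Crit}
Retry ∈ Sat(A[~idle U (~start & busy)]) = {Req, Send, Retry, Crit}, so the formula holds at Retry.

Yes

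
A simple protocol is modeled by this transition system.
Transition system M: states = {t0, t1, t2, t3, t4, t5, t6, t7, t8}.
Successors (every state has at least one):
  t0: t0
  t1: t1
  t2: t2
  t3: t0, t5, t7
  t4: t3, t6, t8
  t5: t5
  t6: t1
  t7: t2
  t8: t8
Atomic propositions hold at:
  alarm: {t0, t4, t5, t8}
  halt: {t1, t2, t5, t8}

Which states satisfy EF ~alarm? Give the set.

{t1, t2, t3, t4, t6, t7}

Sat(~alarm) = {t1, t2, t3, t6, t7}
EF ~alarm: least fixpoint, start Z0 = {t1, t2, t3, t6, t7}, add states with some successor in Z. Z1 = {t1, t2, t3, t4, t6, t7}; fixed.
Sat(EF ~alarm) = {t1, t2, t3, t4, t6, t7}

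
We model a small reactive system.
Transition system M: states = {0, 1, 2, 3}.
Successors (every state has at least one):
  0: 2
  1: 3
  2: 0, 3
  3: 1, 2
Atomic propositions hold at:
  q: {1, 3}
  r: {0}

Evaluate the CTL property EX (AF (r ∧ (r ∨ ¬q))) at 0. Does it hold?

No

Sat(¬q) = {0, 2}
Sat(r ∨ ¬q) = {0, 2}
Sat(r ∧ (r ∨ ¬q)) = {0}
AF (r ∧ (r ∨ ¬q)): least fixpoint, start Z0 = {0}, add states with every successor in Z. Already a fixed point.
Sat(AF (r ∧ (r ∨ ¬q))) = {0}
Sat(EX (AF (r ∧ (r ∨ ¬q)))) = {s : some successor in {0}} = {2}
0 ∉ Sat(EX (AF (r ∧ (r ∨ ¬q)))) = {2}, so the formula does not hold at 0.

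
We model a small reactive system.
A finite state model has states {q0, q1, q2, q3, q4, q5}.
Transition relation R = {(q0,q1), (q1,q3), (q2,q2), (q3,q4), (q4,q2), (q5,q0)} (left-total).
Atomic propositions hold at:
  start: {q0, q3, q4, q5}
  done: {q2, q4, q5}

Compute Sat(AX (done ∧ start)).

Sat(done ∧ start) = {q4, q5}
Sat(AX (done ∧ start)) = {s : every successor in {q4, q5}} = {q3}

{q3}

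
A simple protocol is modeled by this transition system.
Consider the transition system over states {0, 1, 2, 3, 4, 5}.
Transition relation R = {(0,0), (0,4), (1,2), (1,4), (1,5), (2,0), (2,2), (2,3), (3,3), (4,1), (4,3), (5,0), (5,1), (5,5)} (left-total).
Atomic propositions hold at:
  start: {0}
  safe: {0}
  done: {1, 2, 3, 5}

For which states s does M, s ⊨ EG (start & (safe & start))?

{0}

Sat(safe & start) = {0}
Sat(start & (safe & start)) = {0}
EG (start & (safe & start)): greatest fixpoint, start Z0 = {0}, keep only states in Sat with some successor in Z. Already a fixed point.
Sat(EG (start & (safe & start))) = {0}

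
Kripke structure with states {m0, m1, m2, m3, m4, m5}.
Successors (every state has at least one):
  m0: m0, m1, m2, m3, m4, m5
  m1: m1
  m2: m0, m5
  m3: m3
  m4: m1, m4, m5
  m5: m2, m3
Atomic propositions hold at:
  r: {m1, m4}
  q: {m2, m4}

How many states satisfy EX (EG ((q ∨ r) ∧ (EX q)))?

2

Sat(q ∨ r) = {m1, m2, m4}
Sat(EX q) = {s : some successor in {m2, m4}} = {m0, m4, m5}
Sat((q ∨ r) ∧ (EX q)) = {m4}
EG ((q ∨ r) ∧ (EX q)): greatest fixpoint, start Z0 = {m4}, keep only states in Sat with some successor in Z. Already a fixed point.
Sat(EG ((q ∨ r) ∧ (EX q))) = {m4}
Sat(EX (EG ((q ∨ r) ∧ (EX q)))) = {s : some successor in {m4}} = {m0, m4}
|Sat(EX (EG ((q ∨ r) ∧ (EX q))))| = |{m0, m4}| = 2.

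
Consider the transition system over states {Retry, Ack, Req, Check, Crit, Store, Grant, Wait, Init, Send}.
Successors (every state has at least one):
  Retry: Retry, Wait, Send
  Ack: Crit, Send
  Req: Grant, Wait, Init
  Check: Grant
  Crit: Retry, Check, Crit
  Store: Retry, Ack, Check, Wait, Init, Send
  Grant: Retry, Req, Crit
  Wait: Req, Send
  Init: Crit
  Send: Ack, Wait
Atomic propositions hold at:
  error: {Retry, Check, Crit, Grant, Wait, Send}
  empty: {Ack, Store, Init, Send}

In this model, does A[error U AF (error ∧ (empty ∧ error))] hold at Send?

Sat(empty ∧ error) = {Send}
Sat(error ∧ (empty ∧ error)) = {Send}
AF (error ∧ (empty ∧ error)): least fixpoint, start Z0 = {Send}, add states with every successor in Z. Already a fixed point.
Sat(AF (error ∧ (empty ∧ error))) = {Send}
A[error U AF (error ∧ (empty ∧ error))]: least fixpoint, start Z0 = Sat(AF (error ∧ (empty ∧ error))) = {Send}, add states in Sat(error) with every successor in Z. Already a fixed point.
Sat(A[error U AF (error ∧ (empty ∧ error))]) = {Send}
Send ∈ Sat(A[error U AF (error ∧ (empty ∧ error))]) = {Send}, so the formula holds at Send.

Yes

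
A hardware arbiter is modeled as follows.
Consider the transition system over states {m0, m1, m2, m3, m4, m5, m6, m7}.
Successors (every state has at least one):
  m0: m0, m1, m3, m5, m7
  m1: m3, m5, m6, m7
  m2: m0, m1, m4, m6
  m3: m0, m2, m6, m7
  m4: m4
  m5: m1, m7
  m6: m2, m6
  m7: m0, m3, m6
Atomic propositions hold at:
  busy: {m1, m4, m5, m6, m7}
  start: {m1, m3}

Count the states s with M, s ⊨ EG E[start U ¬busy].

4

Sat(¬busy) = {m0, m2, m3}
E[start U ¬busy]: least fixpoint, start Z0 = Sat(¬busy) = {m0, m2, m3}, add states in Sat(start) with some successor in Z. Z1 = {m0, m1, m2, m3}; fixed.
Sat(E[start U ¬busy]) = {m0, m1, m2, m3}
EG E[start U ¬busy]: greatest fixpoint, start Z0 = {m0, m1, m2, m3}, keep only states in Sat with some successor in Z. Already a fixed point.
Sat(EG E[start U ¬busy]) = {m0, m1, m2, m3}
|Sat(EG E[start U ¬busy])| = |{m0, m1, m2, m3}| = 4.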